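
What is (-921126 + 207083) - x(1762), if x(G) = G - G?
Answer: -714043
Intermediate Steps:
x(G) = 0
(-921126 + 207083) - x(1762) = (-921126 + 207083) - 1*0 = -714043 + 0 = -714043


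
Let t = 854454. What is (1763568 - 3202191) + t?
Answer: -584169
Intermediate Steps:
(1763568 - 3202191) + t = (1763568 - 3202191) + 854454 = -1438623 + 854454 = -584169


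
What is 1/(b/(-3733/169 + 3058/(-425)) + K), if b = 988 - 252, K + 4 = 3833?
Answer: 91449/347859821 ≈ 0.00026289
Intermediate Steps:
K = 3829 (K = -4 + 3833 = 3829)
b = 736
1/(b/(-3733/169 + 3058/(-425)) + K) = 1/(736/(-3733/169 + 3058/(-425)) + 3829) = 1/(736/(-3733*1/169 + 3058*(-1/425)) + 3829) = 1/(736/(-3733/169 - 3058/425) + 3829) = 1/(736/(-2103327/71825) + 3829) = 1/(736*(-71825/2103327) + 3829) = 1/(-2298400/91449 + 3829) = 1/(347859821/91449) = 91449/347859821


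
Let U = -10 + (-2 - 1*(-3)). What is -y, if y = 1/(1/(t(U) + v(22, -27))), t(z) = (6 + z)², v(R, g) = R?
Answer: -31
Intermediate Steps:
U = -9 (U = -10 + (-2 + 3) = -10 + 1 = -9)
y = 31 (y = 1/(1/((6 - 9)² + 22)) = 1/(1/((-3)² + 22)) = 1/(1/(9 + 22)) = 1/(1/31) = 31)
-y = -1*31 = -31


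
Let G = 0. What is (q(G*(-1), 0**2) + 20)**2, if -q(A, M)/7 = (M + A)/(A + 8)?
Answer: 400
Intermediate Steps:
q(A, M) = -7*(A + M)/(8 + A) (q(A, M) = -7*(M + A)/(A + 8) = -7*(A + M)/(8 + A))
(q(G*(-1), 0**2) + 20)**2 = (7*(-0*(-1) - 1*0**2)/(8 + 0*(-1)) + 20)**2 = (7*(-1*0 - 1*0)/(8 + 0) + 20)**2 = (7*(0 + 0)/8 + 20)**2 = (7*(1/8)*0 + 20)**2 = (0 + 20)**2 = 20**2 = 400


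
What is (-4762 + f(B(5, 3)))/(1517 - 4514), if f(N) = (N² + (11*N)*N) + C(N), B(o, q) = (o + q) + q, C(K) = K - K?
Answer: 3310/2997 ≈ 1.1044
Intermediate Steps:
C(K) = 0
B(o, q) = o + 2*q
f(N) = 12*N² (f(N) = (N² + (11*N)*N) + 0 = (N² + 11*N²) + 0 = 12*N² + 0 = 12*N²)
(-4762 + f(B(5, 3)))/(1517 - 4514) = (-4762 + 12*(5 + 2*3)²)/(1517 - 4514) = (-4762 + 12*(5 + 6)²)/(-2997) = (-4762 + 12*11²)*(-1/2997) = (-4762 + 12*121)*(-1/2997) = (-4762 + 1452)*(-1/2997) = -3310*(-1/2997) = 3310/2997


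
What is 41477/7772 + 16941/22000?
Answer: 261039863/42746000 ≈ 6.1068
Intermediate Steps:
41477/7772 + 16941/22000 = 261039863/42746000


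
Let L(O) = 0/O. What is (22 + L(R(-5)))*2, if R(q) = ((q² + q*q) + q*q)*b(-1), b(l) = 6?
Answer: 44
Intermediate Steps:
R(q) = 18*q² (R(q) = ((q² + q*q) + q*q)*6 = ((q² + q²) + q²)*6 = (2*q² + q²)*6 = (3*q²)*6 = 18*q²)
L(O) = 0
(22 + L(R(-5)))*2 = (22 + 0)*2 = 22*2 = 44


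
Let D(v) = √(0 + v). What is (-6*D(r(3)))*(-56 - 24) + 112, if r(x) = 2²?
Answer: 1072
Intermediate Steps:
r(x) = 4
D(v) = √v
(-6*D(r(3)))*(-56 - 24) + 112 = (-6*√4)*(-56 - 24) + 112 = -6*2*(-80) + 112 = -12*(-80) + 112 = 960 + 112 = 1072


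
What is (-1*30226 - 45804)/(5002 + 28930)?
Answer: -38015/16966 ≈ -2.2407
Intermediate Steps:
(-1*30226 - 45804)/(5002 + 28930) = (-30226 - 45804)/33932 = -76030*1/33932 = -38015/16966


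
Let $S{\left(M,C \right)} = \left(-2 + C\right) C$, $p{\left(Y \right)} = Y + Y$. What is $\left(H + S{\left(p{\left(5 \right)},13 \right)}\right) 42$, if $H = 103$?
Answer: $10332$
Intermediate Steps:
$p{\left(Y \right)} = 2 Y$
$S{\left(M,C \right)} = C \left(-2 + C\right)$
$\left(H + S{\left(p{\left(5 \right)},13 \right)}\right) 42 = \left(103 + 13 \left(-2 + 13\right)\right) 42 = \left(103 + 13 \cdot 11\right) 42 = \left(103 + 143\right) 42 = 246 \cdot 42 = 10332$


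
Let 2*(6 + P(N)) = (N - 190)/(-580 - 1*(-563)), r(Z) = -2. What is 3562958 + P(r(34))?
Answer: 60570280/17 ≈ 3.5630e+6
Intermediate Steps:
P(N) = -7/17 - N/34 (P(N) = -6 + ((N - 190)/(-580 - 1*(-563)))/2 = -6 + ((-190 + N)/(-580 + 563))/2 = -6 + ((-190 + N)/(-17))/2 = -6 + ((-190 + N)*(-1/17))/2 = -6 + (190/17 - N/17)/2 = -6 + (95/17 - N/34) = -7/17 - N/34)
3562958 + P(r(34)) = 3562958 + (-7/17 - 1/34*(-2)) = 3562958 + (-7/17 + 1/17) = 3562958 - 6/17 = 60570280/17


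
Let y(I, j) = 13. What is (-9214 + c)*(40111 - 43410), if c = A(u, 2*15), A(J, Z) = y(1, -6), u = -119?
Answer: 30354099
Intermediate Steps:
A(J, Z) = 13
c = 13
(-9214 + c)*(40111 - 43410) = (-9214 + 13)*(40111 - 43410) = -9201*(-3299) = 30354099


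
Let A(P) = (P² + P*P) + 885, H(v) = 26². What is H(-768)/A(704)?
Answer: 676/992117 ≈ 0.00068137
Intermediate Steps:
H(v) = 676
A(P) = 885 + 2*P² (A(P) = (P² + P²) + 885 = 2*P² + 885 = 885 + 2*P²)
H(-768)/A(704) = 676/(885 + 2*704²) = 676/(885 + 2*495616) = 676/(885 + 991232) = 676/992117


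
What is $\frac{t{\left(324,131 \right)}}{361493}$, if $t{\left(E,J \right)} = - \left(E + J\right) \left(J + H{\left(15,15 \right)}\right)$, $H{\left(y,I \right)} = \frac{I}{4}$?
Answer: $- \frac{22295}{131452} \approx -0.16961$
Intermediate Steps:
$H{\left(y,I \right)} = \frac{I}{4}$ ($H{\left(y,I \right)} = I \frac{1}{4} = \frac{I}{4}$)
$t{\left(E,J \right)} = - \left(\frac{15}{4} + J\right) \left(E + J\right)$ ($t{\left(E,J \right)} = - \left(E + J\right) \left(J + \frac{1}{4} \cdot 15\right) = - \left(E + J\right) \left(J + \frac{15}{4}\right) = - \left(E + J\right) \left(\frac{15}{4} + J\right) = - \left(\frac{15}{4} + J\right) \left(E + J\right)$)
$\frac{t{\left(324,131 \right)}}{361493} = \frac{- 131^{2} - 1215 - \frac{1965}{4} - 324 \cdot 131}{361493} = \left(\left(-1\right) 17161 - 1215 - \frac{1965}{4} - 42444\right) \frac{1}{361493} = \left(-17161 - 1215 - \frac{1965}{4} - 42444\right) \frac{1}{361493} = \left(- \frac{245245}{4}\right) \frac{1}{361493} = - \frac{22295}{131452}$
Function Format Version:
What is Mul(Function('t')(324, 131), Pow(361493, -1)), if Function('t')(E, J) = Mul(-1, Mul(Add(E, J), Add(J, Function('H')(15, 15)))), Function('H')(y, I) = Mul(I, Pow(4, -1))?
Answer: Rational(-22295, 131452) ≈ -0.16961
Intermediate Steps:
Function('H')(y, I) = Mul(Rational(1, 4), I) (Function('H')(y, I) = Mul(I, Rational(1, 4)) = Mul(Rational(1, 4), I))
Function('t')(E, J) = Mul(-1, Add(Rational(15, 4), J), Add(E, J)) (Function('t')(E, J) = Mul(-1, Mul(Add(E, J), Add(J, Mul(Rational(1, 4), 15)))) = Mul(-1, Mul(Add(E, J), Add(J, Rational(15, 4)))) = Mul(-1, Mul(Add(E, J), Add(Rational(15, 4), J))) = Mul(-1, Mul(Add(Rational(15, 4), J), Add(E, J))) = Mul(-1, Add(Rational(15, 4), J), Add(E, J)))
Mul(Function('t')(324, 131), Pow(361493, -1)) = Mul(Add(Mul(-1, Pow(131, 2)), Mul(Rational(-15, 4), 324), Mul(Rational(-15, 4), 131), Mul(-1, 324, 131)), Pow(361493, -1)) = Mul(Add(Mul(-1, 17161), -1215, Rational(-1965, 4), -42444), Rational(1, 361493)) = Mul(Add(-17161, -1215, Rational(-1965, 4), -42444), Rational(1, 361493)) = Mul(Rational(-245245, 4), Rational(1, 361493)) = Rational(-22295, 131452)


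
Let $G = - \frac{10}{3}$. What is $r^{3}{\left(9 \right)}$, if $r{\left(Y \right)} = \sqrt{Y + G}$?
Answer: $\frac{17 \sqrt{51}}{9} \approx 13.489$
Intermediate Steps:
$G = - \frac{10}{3}$ ($G = \left(-10\right) \frac{1}{3} = - \frac{10}{3} \approx -3.3333$)
$r{\left(Y \right)} = \sqrt{- \frac{10}{3} + Y}$ ($r{\left(Y \right)} = \sqrt{Y - \frac{10}{3}} = \sqrt{- \frac{10}{3} + Y}$)
$r^{3}{\left(9 \right)} = \left(\frac{\sqrt{-30 + 9 \cdot 9}}{3}\right)^{3} = \left(\frac{\sqrt{-30 + 81}}{3}\right)^{3} = \left(\frac{\sqrt{51}}{3}\right)^{3} = \frac{17 \sqrt{51}}{9}$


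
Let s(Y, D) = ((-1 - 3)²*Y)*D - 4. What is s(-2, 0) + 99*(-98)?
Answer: -9706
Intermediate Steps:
s(Y, D) = -4 + 16*D*Y (s(Y, D) = ((-4)²*Y)*D - 4 = (16*Y)*D - 4 = 16*D*Y - 4 = -4 + 16*D*Y)
s(-2, 0) + 99*(-98) = (-4 + 16*0*(-2)) + 99*(-98) = (-4 + 0) - 9702 = -4 - 9702 = -9706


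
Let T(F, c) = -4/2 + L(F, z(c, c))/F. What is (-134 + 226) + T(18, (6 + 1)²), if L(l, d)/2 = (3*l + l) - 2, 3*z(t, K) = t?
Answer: 880/9 ≈ 97.778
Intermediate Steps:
z(t, K) = t/3
L(l, d) = -4 + 8*l (L(l, d) = 2*((3*l + l) - 2) = 2*(4*l - 2) = 2*(-2 + 4*l) = -4 + 8*l)
T(F, c) = -2 + (-4 + 8*F)/F (T(F, c) = -4/2 + (-4 + 8*F)/F = -4*½ + (-4 + 8*F)/F = -2 + (-4 + 8*F)/F)
(-134 + 226) + T(18, (6 + 1)²) = (-134 + 226) + (6 - 4/18) = 92 + (6 - 4*1/18) = 92 + (6 - 2/9) = 92 + 52/9 = 880/9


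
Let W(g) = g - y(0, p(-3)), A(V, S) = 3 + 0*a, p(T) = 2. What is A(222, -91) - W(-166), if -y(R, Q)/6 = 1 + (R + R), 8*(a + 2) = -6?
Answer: 163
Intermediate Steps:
a = -11/4 (a = -2 + (⅛)*(-6) = -2 - ¾ = -11/4 ≈ -2.7500)
y(R, Q) = -6 - 12*R (y(R, Q) = -6*(1 + (R + R)) = -6*(1 + 2*R) = -6 - 12*R)
A(V, S) = 3 (A(V, S) = 3 + 0*(-11/4) = 3 + 0 = 3)
W(g) = 6 + g (W(g) = g - (-6 - 12*0) = g - (-6 + 0) = g - 1*(-6) = g + 6 = 6 + g)
A(222, -91) - W(-166) = 3 - (6 - 166) = 3 - 1*(-160) = 3 + 160 = 163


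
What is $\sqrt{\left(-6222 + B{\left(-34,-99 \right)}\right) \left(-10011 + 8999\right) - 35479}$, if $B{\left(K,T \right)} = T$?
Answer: $\sqrt{6361373} \approx 2522.2$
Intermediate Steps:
$\sqrt{\left(-6222 + B{\left(-34,-99 \right)}\right) \left(-10011 + 8999\right) - 35479} = \sqrt{\left(-6222 - 99\right) \left(-10011 + 8999\right) - 35479} = \sqrt{\left(-6321\right) \left(-1012\right) - 35479} = \sqrt{6396852 - 35479} = \sqrt{6361373}$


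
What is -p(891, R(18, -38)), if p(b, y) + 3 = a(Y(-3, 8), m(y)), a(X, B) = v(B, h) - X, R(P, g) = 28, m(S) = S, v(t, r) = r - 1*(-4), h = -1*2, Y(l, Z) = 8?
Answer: 9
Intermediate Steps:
h = -2
v(t, r) = 4 + r (v(t, r) = r + 4 = 4 + r)
a(X, B) = 2 - X (a(X, B) = (4 - 2) - X = 2 - X)
p(b, y) = -9 (p(b, y) = -3 + (2 - 1*8) = -3 + (2 - 8) = -3 - 6 = -9)
-p(891, R(18, -38)) = -1*(-9) = 9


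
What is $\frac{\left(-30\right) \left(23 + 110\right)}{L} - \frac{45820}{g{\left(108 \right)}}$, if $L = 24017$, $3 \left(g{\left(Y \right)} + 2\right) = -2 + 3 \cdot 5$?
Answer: $- \frac{471629250}{24017} \approx -19637.0$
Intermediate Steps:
$g{\left(Y \right)} = \frac{7}{3}$ ($g{\left(Y \right)} = -2 + \frac{-2 + 3 \cdot 5}{3} = -2 + \frac{-2 + 15}{3} = -2 + \frac{1}{3} \cdot 13 = -2 + \frac{13}{3} = \frac{7}{3}$)
$\frac{\left(-30\right) \left(23 + 110\right)}{L} - \frac{45820}{g{\left(108 \right)}} = \frac{\left(-30\right) \left(23 + 110\right)}{24017} - \frac{45820}{\frac{7}{3}} = \left(-30\right) 133 \cdot \frac{1}{24017} - \frac{137460}{7} = \left(-3990\right) \frac{1}{24017} - \frac{137460}{7} = - \frac{570}{3431} - \frac{137460}{7} = - \frac{471629250}{24017}$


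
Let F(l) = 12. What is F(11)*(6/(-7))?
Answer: -72/7 ≈ -10.286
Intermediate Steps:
F(11)*(6/(-7)) = 12*(6/(-7)) = 12*(6*(-1/7)) = 12*(-6/7) = -72/7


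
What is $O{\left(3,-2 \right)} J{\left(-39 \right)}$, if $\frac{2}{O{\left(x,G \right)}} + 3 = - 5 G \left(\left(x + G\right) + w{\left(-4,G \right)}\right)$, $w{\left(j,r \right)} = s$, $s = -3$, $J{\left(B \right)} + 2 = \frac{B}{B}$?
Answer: $\frac{2}{23} \approx 0.086957$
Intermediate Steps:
$J{\left(B \right)} = -1$ ($J{\left(B \right)} = -2 + \frac{B}{B} = -2 + 1 = -1$)
$w{\left(j,r \right)} = -3$
$O{\left(x,G \right)} = \frac{2}{-3 - 5 G \left(-3 + G + x\right)}$ ($O{\left(x,G \right)} = \frac{2}{-3 + - 5 G \left(\left(x + G\right) - 3\right)} = \frac{2}{-3 + - 5 G \left(\left(G + x\right) - 3\right)} = \frac{2}{-3 + - 5 G \left(-3 + G + x\right)} = \frac{2}{-3 - 5 G \left(-3 + G + x\right)}$)
$O{\left(3,-2 \right)} J{\left(-39 \right)} = - \frac{2}{3 - -30 + 5 \left(-2\right)^{2} + 5 \left(-2\right) 3} \left(-1\right) = - \frac{2}{3 + 30 + 5 \cdot 4 - 30} \left(-1\right) = - \frac{2}{3 + 30 + 20 - 30} \left(-1\right) = - \frac{2}{23} \left(-1\right) = \left(-2\right) \frac{1}{23} \left(-1\right) = \left(- \frac{2}{23}\right) \left(-1\right) = \frac{2}{23}$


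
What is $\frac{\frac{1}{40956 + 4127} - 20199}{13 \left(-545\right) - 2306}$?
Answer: $\frac{910631516}{423374453} \approx 2.1509$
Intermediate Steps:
$\frac{\frac{1}{40956 + 4127} - 20199}{13 \left(-545\right) - 2306} = \frac{\frac{1}{45083} - 20199}{-7085 - 2306} = \frac{\frac{1}{45083} - 20199}{-9391} = \left(- \frac{910631516}{45083}\right) \left(- \frac{1}{9391}\right) = \frac{910631516}{423374453}$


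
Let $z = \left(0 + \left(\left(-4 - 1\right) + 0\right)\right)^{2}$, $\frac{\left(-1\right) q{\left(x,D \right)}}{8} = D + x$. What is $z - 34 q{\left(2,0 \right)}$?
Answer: $569$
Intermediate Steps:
$q{\left(x,D \right)} = - 8 D - 8 x$ ($q{\left(x,D \right)} = - 8 \left(D + x\right) = - 8 D - 8 x$)
$z = 25$ ($z = \left(0 + \left(-5 + 0\right)\right)^{2} = \left(0 - 5\right)^{2} = \left(-5\right)^{2} = 25$)
$z - 34 q{\left(2,0 \right)} = 25 - 34 \left(\left(-8\right) 0 - 16\right) = 25 - 34 \left(0 - 16\right) = 25 - -544 = 25 + 544 = 569$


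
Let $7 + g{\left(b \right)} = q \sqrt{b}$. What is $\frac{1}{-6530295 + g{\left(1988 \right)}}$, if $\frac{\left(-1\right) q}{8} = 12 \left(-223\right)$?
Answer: $- \frac{3265151}{20866869456386} - \frac{10704 \sqrt{497}}{10433434728193} \approx -1.7935 \cdot 10^{-7}$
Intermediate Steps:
$q = 21408$ ($q = - 8 \cdot 12 \left(-223\right) = \left(-8\right) \left(-2676\right) = 21408$)
$g{\left(b \right)} = -7 + 21408 \sqrt{b}$
$\frac{1}{-6530295 + g{\left(1988 \right)}} = \frac{1}{-6530295 - \left(7 - 21408 \sqrt{1988}\right)} = \frac{1}{-6530295 - \left(7 - 21408 \cdot 2 \sqrt{497}\right)} = \frac{1}{-6530295 - \left(7 - 42816 \sqrt{497}\right)} = \frac{1}{-6530302 + 42816 \sqrt{497}}$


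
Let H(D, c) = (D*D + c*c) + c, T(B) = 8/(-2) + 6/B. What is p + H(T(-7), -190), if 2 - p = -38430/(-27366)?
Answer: 8030895639/223489 ≈ 35934.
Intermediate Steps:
T(B) = -4 + 6/B (T(B) = 8*(-½) + 6/B = -4 + 6/B)
H(D, c) = c + D² + c² (H(D, c) = (D² + c²) + c = c + D² + c²)
p = 2717/4561 (p = 2 - (-38430)/(-27366) = 2 - (-38430)*(-1)/27366 = 2 - 1*6405/4561 = 2 - 6405/4561 = 2717/4561 ≈ 0.59570)
p + H(T(-7), -190) = 2717/4561 + (-190 + (-4 + 6/(-7))² + (-190)²) = 2717/4561 + (-190 + (-4 + 6*(-⅐))² + 36100) = 2717/4561 + (-190 + (-4 - 6/7)² + 36100) = 2717/4561 + (-190 + (-34/7)² + 36100) = 2717/4561 + (-190 + 1156/49 + 36100) = 2717/4561 + 1760746/49 = 8030895639/223489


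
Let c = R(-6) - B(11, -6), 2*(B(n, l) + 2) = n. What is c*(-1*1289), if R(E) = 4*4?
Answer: -32225/2 ≈ -16113.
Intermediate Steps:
R(E) = 16
B(n, l) = -2 + n/2
c = 25/2 (c = 16 - (-2 + (½)*11) = 16 - (-2 + 11/2) = 16 - 1*7/2 = 16 - 7/2 = 25/2 ≈ 12.500)
c*(-1*1289) = 25*(-1*1289)/2 = (25/2)*(-1289) = -32225/2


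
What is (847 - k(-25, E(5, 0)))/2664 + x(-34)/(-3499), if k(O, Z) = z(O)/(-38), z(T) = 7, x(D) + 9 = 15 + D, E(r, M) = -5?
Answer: 12830867/39356752 ≈ 0.32601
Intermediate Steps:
x(D) = 6 + D (x(D) = -9 + (15 + D) = 6 + D)
k(O, Z) = -7/38 (k(O, Z) = 7/(-38) = 7*(-1/38) = -7/38)
(847 - k(-25, E(5, 0)))/2664 + x(-34)/(-3499) = (847 - 1*(-7/38))/2664 + (6 - 34)/(-3499) = (847 + 7/38)*(1/2664) - 28*(-1/3499) = (32193/38)*(1/2664) + 28/3499 = 3577/11248 + 28/3499 = 12830867/39356752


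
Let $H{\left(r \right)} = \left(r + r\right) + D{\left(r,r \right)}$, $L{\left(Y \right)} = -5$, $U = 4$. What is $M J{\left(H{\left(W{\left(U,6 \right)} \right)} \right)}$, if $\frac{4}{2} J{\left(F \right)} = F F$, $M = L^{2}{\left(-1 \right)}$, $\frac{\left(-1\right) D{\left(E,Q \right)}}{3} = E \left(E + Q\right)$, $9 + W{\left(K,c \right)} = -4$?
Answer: $13520000$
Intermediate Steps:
$W{\left(K,c \right)} = -13$ ($W{\left(K,c \right)} = -9 - 4 = -13$)
$D{\left(E,Q \right)} = - 3 E \left(E + Q\right)$
$M = 25$ ($M = \left(-5\right)^{2} = 25$)
$H{\left(r \right)} = - 6 r^{2} + 2 r$ ($H{\left(r \right)} = \left(r + r\right) - 3 r \left(r + r\right) = 2 r - 3 r 2 r = 2 r - 6 r^{2} = - 6 r^{2} + 2 r$)
$J{\left(F \right)} = \frac{F^{2}}{2}$ ($J{\left(F \right)} = \frac{F F}{2} = \frac{F^{2}}{2}$)
$M J{\left(H{\left(W{\left(U,6 \right)} \right)} \right)} = 25 \frac{\left(2 \left(-13\right) \left(1 - -39\right)\right)^{2}}{2} = 25 \frac{\left(2 \left(-13\right) \left(1 + 39\right)\right)^{2}}{2} = 25 \frac{\left(2 \left(-13\right) 40\right)^{2}}{2} = 25 \frac{\left(-1040\right)^{2}}{2} = 25 \cdot \frac{1}{2} \cdot 1081600 = 25 \cdot 540800 = 13520000$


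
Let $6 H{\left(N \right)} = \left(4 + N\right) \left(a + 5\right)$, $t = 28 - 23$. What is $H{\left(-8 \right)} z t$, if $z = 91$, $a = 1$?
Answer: $-1820$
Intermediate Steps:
$t = 5$ ($t = 28 - 23 = 5$)
$H{\left(N \right)} = 4 + N$ ($H{\left(N \right)} = \frac{\left(4 + N\right) \left(1 + 5\right)}{6} = \frac{\left(4 + N\right) 6}{6} = \frac{24 + 6 N}{6} = 4 + N$)
$H{\left(-8 \right)} z t = \left(4 - 8\right) 91 \cdot 5 = \left(-4\right) 91 \cdot 5 = \left(-364\right) 5 = -1820$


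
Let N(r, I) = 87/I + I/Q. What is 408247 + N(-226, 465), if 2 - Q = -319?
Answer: 6770803623/16585 ≈ 4.0825e+5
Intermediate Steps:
Q = 321 (Q = 2 - 1*(-319) = 2 + 319 = 321)
N(r, I) = 87/I + I/321
408247 + N(-226, 465) = 408247 + (87/465 + (1/321)*465) = 408247 + (87*(1/465) + 155/107) = 408247 + (29/155 + 155/107) = 408247 + 27128/16585 = 6770803623/16585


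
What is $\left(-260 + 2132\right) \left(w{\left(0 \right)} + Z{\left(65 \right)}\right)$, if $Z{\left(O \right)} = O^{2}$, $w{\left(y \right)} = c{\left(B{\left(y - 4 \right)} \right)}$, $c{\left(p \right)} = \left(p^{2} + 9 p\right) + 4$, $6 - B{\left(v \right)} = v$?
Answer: $8272368$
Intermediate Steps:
$B{\left(v \right)} = 6 - v$
$c{\left(p \right)} = 4 + p^{2} + 9 p$
$w{\left(y \right)} = 94 + \left(10 - y\right)^{2} - 9 y$ ($w{\left(y \right)} = 4 + \left(6 - \left(y - 4\right)\right)^{2} + 9 \left(6 - \left(y - 4\right)\right) = 4 + \left(6 - \left(-4 + y\right)\right)^{2} + 9 \left(6 - \left(-4 + y\right)\right) = 4 + \left(10 - y\right)^{2} + 9 \left(10 - y\right) = 4 + \left(10 - y\right)^{2} - \left(-90 + 9 y\right) = 94 + \left(10 - y\right)^{2} - 9 y$)
$\left(-260 + 2132\right) \left(w{\left(0 \right)} + Z{\left(65 \right)}\right) = \left(-260 + 2132\right) \left(\left(194 + 0^{2} - 0\right) + 65^{2}\right) = 1872 \left(\left(194 + 0 + 0\right) + 4225\right) = 1872 \left(194 + 4225\right) = 1872 \cdot 4419 = 8272368$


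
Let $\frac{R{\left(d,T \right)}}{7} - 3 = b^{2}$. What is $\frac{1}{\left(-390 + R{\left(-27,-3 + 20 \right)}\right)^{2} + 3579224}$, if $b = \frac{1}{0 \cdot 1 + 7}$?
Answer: $\frac{49}{182048700} \approx 2.6916 \cdot 10^{-7}$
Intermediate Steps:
$b = \frac{1}{7}$ ($b = \frac{1}{0 + 7} = \frac{1}{7} \approx 0.14286$)
$R{\left(d,T \right)} = \frac{148}{7}$ ($R{\left(d,T \right)} = 21 + \frac{7}{49} = 21 + 7 \cdot \frac{1}{49} = 21 + \frac{1}{7} = \frac{148}{7}$)
$\frac{1}{\left(-390 + R{\left(-27,-3 + 20 \right)}\right)^{2} + 3579224} = \frac{1}{\left(-390 + \frac{148}{7}\right)^{2} + 3579224} = \frac{1}{\left(- \frac{2582}{7}\right)^{2} + 3579224} = \frac{1}{\frac{6666724}{49} + 3579224} = \frac{1}{\frac{182048700}{49}} = \frac{49}{182048700}$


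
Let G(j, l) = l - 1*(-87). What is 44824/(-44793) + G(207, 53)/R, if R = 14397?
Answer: -213020036/214961607 ≈ -0.99097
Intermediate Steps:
G(j, l) = 87 + l (G(j, l) = l + 87 = 87 + l)
44824/(-44793) + G(207, 53)/R = 44824/(-44793) + (87 + 53)/14397 = 44824*(-1/44793) + 140*(1/14397) = -44824/44793 + 140/14397 = -213020036/214961607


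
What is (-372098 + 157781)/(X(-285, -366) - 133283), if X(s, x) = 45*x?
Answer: 214317/149753 ≈ 1.4311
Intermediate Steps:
(-372098 + 157781)/(X(-285, -366) - 133283) = (-372098 + 157781)/(45*(-366) - 133283) = -214317/(-16470 - 133283) = -214317/(-149753) = -214317*(-1/149753) = 214317/149753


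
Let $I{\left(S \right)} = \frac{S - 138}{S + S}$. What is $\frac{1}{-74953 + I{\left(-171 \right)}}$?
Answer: $- \frac{114}{8544539} \approx -1.3342 \cdot 10^{-5}$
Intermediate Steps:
$I{\left(S \right)} = \frac{-138 + S}{2 S}$
$\frac{1}{-74953 + I{\left(-171 \right)}} = \frac{1}{-74953 + \frac{-138 - 171}{2 \left(-171\right)}} = \frac{1}{-74953 + \frac{1}{2} \left(- \frac{1}{171}\right) \left(-309\right)} = \frac{1}{-74953 + \frac{103}{114}} = \frac{1}{- \frac{8544539}{114}} = - \frac{114}{8544539}$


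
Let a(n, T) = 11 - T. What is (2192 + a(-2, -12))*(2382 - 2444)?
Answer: -137330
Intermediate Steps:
(2192 + a(-2, -12))*(2382 - 2444) = (2192 + (11 - 1*(-12)))*(2382 - 2444) = (2192 + (11 + 12))*(-62) = (2192 + 23)*(-62) = 2215*(-62) = -137330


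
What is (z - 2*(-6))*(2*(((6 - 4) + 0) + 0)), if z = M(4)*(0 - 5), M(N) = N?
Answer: -32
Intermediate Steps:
z = -20 (z = 4*(0 - 5) = 4*(-5) = -20)
(z - 2*(-6))*(2*(((6 - 4) + 0) + 0)) = (-20 - 2*(-6))*(2*(((6 - 4) + 0) + 0)) = (-20 + 12)*(2*((2 + 0) + 0)) = -16*(2 + 0) = -16*2 = -8*4 = -32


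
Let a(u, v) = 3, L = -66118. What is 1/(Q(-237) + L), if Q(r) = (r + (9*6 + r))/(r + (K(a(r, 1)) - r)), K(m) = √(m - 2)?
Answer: -1/66538 ≈ -1.5029e-5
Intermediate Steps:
K(m) = √(-2 + m)
Q(r) = 54 + 2*r (Q(r) = (r + (9*6 + r))/(r + (√(-2 + 3) - r)) = (r + (54 + r))/(r + (√1 - r)) = (54 + 2*r)/(r + (1 - r)) = (54 + 2*r)/1 = (54 + 2*r)*1 = 54 + 2*r)
1/(Q(-237) + L) = 1/((54 + 2*(-237)) - 66118) = 1/((54 - 474) - 66118) = 1/(-420 - 66118) = 1/(-66538) = -1/66538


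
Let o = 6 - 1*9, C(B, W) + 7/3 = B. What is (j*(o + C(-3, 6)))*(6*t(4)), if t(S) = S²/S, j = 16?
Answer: -3200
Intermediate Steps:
C(B, W) = -7/3 + B
t(S) = S
o = -3 (o = 6 - 9 = -3)
(j*(o + C(-3, 6)))*(6*t(4)) = (16*(-3 + (-7/3 - 3)))*(6*4) = (16*(-3 - 16/3))*24 = (16*(-25/3))*24 = -400/3*24 = -3200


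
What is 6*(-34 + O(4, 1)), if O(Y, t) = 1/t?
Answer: -198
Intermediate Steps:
6*(-34 + O(4, 1)) = 6*(-34 + 1/1) = 6*(-34 + 1) = 6*(-33) = -198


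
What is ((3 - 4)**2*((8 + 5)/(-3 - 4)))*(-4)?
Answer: 52/7 ≈ 7.4286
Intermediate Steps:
((3 - 4)**2*((8 + 5)/(-3 - 4)))*(-4) = ((-1)**2*(13/(-7)))*(-4) = (1*(13*(-1/7)))*(-4) = (1*(-13/7))*(-4) = -13/7*(-4) = 52/7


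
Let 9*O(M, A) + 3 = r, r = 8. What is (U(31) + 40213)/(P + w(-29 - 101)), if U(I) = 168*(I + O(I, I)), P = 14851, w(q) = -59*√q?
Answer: 2027800093/663014193 + 8056037*I*√130/663014193 ≈ 3.0585 + 0.13854*I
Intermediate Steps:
O(M, A) = 5/9 (O(M, A) = -⅓ + (⅑)*8 = -⅓ + 8/9 = 5/9)
U(I) = 280/3 + 168*I (U(I) = 168*(I + 5/9) = 168*(5/9 + I) = 280/3 + 168*I)
(U(31) + 40213)/(P + w(-29 - 101)) = ((280/3 + 168*31) + 40213)/(14851 - 59*√(-29 - 101)) = ((280/3 + 5208) + 40213)/(14851 - 59*I*√130) = (15904/3 + 40213)/(14851 - 59*I*√130) = 136543/(3*(14851 - 59*I*√130))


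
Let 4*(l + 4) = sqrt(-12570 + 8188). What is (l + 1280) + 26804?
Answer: 28080 + I*sqrt(4382)/4 ≈ 28080.0 + 16.549*I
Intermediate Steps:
l = -4 + I*sqrt(4382)/4 (l = -4 + sqrt(-12570 + 8188)/4 = -4 + sqrt(-4382)/4 = -4 + (I*sqrt(4382))/4 = -4 + I*sqrt(4382)/4 ≈ -4.0 + 16.549*I)
(l + 1280) + 26804 = ((-4 + I*sqrt(4382)/4) + 1280) + 26804 = (1276 + I*sqrt(4382)/4) + 26804 = 28080 + I*sqrt(4382)/4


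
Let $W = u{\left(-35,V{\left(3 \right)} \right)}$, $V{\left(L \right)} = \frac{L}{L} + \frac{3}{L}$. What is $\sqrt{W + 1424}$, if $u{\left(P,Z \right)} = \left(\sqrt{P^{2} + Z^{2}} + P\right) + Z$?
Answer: $\sqrt{1391 + \sqrt{1229}} \approx 37.763$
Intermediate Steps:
$V{\left(L \right)} = 1 + \frac{3}{L}$
$u{\left(P,Z \right)} = P + Z + \sqrt{P^{2} + Z^{2}}$ ($u{\left(P,Z \right)} = \left(P + \sqrt{P^{2} + Z^{2}}\right) + Z = P + Z + \sqrt{P^{2} + Z^{2}}$)
$W = -33 + \sqrt{1229}$ ($W = -35 + \frac{3 + 3}{3} + \sqrt{\left(-35\right)^{2} + \left(\frac{3 + 3}{3}\right)^{2}} = -35 + \frac{1}{3} \cdot 6 + \sqrt{1225 + \left(\frac{1}{3} \cdot 6\right)^{2}} = -35 + 2 + \sqrt{1225 + 2^{2}} = -35 + 2 + \sqrt{1225 + 4} = -35 + 2 + \sqrt{1229} = -33 + \sqrt{1229} \approx 2.0571$)
$\sqrt{W + 1424} = \sqrt{\left(-33 + \sqrt{1229}\right) + 1424} = \sqrt{1391 + \sqrt{1229}}$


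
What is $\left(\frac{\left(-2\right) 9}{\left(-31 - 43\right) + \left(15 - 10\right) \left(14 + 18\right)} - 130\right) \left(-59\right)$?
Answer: $\frac{330341}{43} \approx 7682.4$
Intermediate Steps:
$\left(\frac{\left(-2\right) 9}{\left(-31 - 43\right) + \left(15 - 10\right) \left(14 + 18\right)} - 130\right) \left(-59\right) = \left(- \frac{18}{-74 + 5 \cdot 32} - 130\right) \left(-59\right) = \left(- \frac{18}{-74 + 160} - 130\right) \left(-59\right) = \left(- \frac{18}{86} - 130\right) \left(-59\right) = \left(\left(-18\right) \frac{1}{86} - 130\right) \left(-59\right) = \left(- \frac{9}{43} - 130\right) \left(-59\right) = \left(- \frac{5599}{43}\right) \left(-59\right) = \frac{330341}{43}$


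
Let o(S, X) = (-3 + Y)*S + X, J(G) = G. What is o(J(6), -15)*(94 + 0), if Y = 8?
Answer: 1410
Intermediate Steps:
o(S, X) = X + 5*S (o(S, X) = (-3 + 8)*S + X = 5*S + X = X + 5*S)
o(J(6), -15)*(94 + 0) = (-15 + 5*6)*(94 + 0) = (-15 + 30)*94 = 15*94 = 1410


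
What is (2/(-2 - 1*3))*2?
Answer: -4/5 ≈ -0.80000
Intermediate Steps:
(2/(-2 - 1*3))*2 = (2/(-2 - 3))*2 = (2/(-5))*2 = (2*(-1/5))*2 = -2/5*2 = -4/5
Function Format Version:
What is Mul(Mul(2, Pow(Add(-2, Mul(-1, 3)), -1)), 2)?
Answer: Rational(-4, 5) ≈ -0.80000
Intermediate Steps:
Mul(Mul(2, Pow(Add(-2, Mul(-1, 3)), -1)), 2) = Mul(Mul(2, Pow(Add(-2, -3), -1)), 2) = Mul(Mul(2, Pow(-5, -1)), 2) = Mul(Mul(2, Rational(-1, 5)), 2) = Mul(Rational(-2, 5), 2) = Rational(-4, 5)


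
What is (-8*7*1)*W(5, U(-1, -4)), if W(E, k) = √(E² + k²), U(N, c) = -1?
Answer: -56*√26 ≈ -285.54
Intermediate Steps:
(-8*7*1)*W(5, U(-1, -4)) = (-8*7*1)*√(5² + (-1)²) = (-56*1)*√(25 + 1) = -56*√26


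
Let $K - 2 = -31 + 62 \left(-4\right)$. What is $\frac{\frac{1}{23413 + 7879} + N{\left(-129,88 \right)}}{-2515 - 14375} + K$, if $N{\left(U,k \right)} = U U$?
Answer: $- \frac{146921290933}{528521880} \approx -277.99$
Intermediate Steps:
$N{\left(U,k \right)} = U^{2}$
$K = -277$ ($K = 2 + \left(-31 + 62 \left(-4\right)\right) = 2 - 279 = -277$)
$\frac{\frac{1}{23413 + 7879} + N{\left(-129,88 \right)}}{-2515 - 14375} + K = \frac{\frac{1}{23413 + 7879} + \left(-129\right)^{2}}{-2515 - 14375} - 277 = \frac{\frac{1}{31292} + 16641}{-16890} - 277 = \left(\frac{1}{31292} + 16641\right) \left(- \frac{1}{16890}\right) - 277 = \frac{520730173}{31292} \left(- \frac{1}{16890}\right) - 277 = - \frac{520730173}{528521880} - 277 = - \frac{146921290933}{528521880}$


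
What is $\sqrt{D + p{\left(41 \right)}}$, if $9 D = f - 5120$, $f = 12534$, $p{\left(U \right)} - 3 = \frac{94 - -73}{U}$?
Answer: $\frac{2 \sqrt{3142486}}{123} \approx 28.824$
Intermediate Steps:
$p{\left(U \right)} = 3 + \frac{167}{U}$ ($p{\left(U \right)} = 3 + \frac{94 - -73}{U} = 3 + \frac{94 + 73}{U} = 3 + \frac{167}{U}$)
$D = \frac{7414}{9}$ ($D = \frac{12534 - 5120}{9} = \frac{1}{9} \cdot 7414 = \frac{7414}{9} \approx 823.78$)
$\sqrt{D + p{\left(41 \right)}} = \sqrt{\frac{7414}{9} + \left(3 + \frac{167}{41}\right)} = \sqrt{\frac{7414}{9} + \frac{290}{41}} = \sqrt{\frac{306584}{369}} = \frac{2 \sqrt{3142486}}{123}$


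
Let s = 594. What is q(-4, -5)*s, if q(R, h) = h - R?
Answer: -594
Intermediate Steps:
q(-4, -5)*s = (-5 - 1*(-4))*594 = (-5 + 4)*594 = -1*594 = -594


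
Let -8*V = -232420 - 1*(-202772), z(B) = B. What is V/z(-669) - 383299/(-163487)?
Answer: -349455791/109372803 ≈ -3.1951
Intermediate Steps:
V = 3706 (V = -(-232420 - 1*(-202772))/8 = -(-232420 + 202772)/8 = -⅛*(-29648) = 3706)
V/z(-669) - 383299/(-163487) = 3706/(-669) - 383299/(-163487) = 3706*(-1/669) - 383299*(-1/163487) = -3706/669 + 383299/163487 = -349455791/109372803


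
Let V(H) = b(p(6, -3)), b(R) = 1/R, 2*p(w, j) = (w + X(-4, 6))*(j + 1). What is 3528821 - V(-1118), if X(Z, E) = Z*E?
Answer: 63518777/18 ≈ 3.5288e+6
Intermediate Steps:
X(Z, E) = E*Z
p(w, j) = (1 + j)*(-24 + w)/2 (p(w, j) = ((w + 6*(-4))*(j + 1))/2 = ((w - 24)*(1 + j))/2 = ((-24 + w)*(1 + j))/2 = ((1 + j)*(-24 + w))/2 = (1 + j)*(-24 + w)/2)
V(H) = 1/18 (V(H) = 1/(-12 + (½)*6 - 12*(-3) + (½)*(-3)*6) = 1/(-12 + 3 + 36 - 9) = 1/18)
3528821 - V(-1118) = 3528821 - 1*1/18 = 3528821 - 1/18 = 63518777/18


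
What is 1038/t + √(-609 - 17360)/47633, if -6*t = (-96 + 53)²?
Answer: -6228/1849 + I*√17969/47633 ≈ -3.3683 + 0.0028142*I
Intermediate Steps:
t = -1849/6 (t = -(-96 + 53)²/6 = -⅙*(-43)² = -⅙*1849 = -1849/6 ≈ -308.17)
1038/t + √(-609 - 17360)/47633 = 1038/(-1849/6) + √(-609 - 17360)/47633 = 1038*(-6/1849) + √(-17969)*(1/47633) = -6228/1849 + (I*√17969)*(1/47633) = -6228/1849 + I*√17969/47633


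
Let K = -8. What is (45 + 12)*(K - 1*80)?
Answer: -5016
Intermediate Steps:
(45 + 12)*(K - 1*80) = (45 + 12)*(-8 - 1*80) = 57*(-8 - 80) = 57*(-88) = -5016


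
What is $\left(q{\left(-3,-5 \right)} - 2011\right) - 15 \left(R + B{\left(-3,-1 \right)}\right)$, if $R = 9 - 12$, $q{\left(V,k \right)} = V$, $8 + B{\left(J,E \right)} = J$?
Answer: $-1804$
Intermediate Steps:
$B{\left(J,E \right)} = -8 + J$
$R = -3$ ($R = 9 - 12 = -3$)
$\left(q{\left(-3,-5 \right)} - 2011\right) - 15 \left(R + B{\left(-3,-1 \right)}\right) = \left(-3 - 2011\right) - 15 \left(-3 - 11\right) = -2014 - 15 \left(-3 - 11\right) = -2014 - -210 = -2014 + 210 = -1804$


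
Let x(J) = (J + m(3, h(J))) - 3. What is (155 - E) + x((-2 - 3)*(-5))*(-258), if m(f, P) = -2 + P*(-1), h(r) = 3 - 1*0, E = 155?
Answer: -4386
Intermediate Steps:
h(r) = 3 (h(r) = 3 + 0 = 3)
m(f, P) = -2 - P
x(J) = -8 + J (x(J) = (J + (-2 - 1*3)) - 3 = (J + (-2 - 3)) - 3 = (J - 5) - 3 = (-5 + J) - 3 = -8 + J)
(155 - E) + x((-2 - 3)*(-5))*(-258) = (155 - 1*155) + (-8 + (-2 - 3)*(-5))*(-258) = (155 - 155) + (-8 - 5*(-5))*(-258) = 0 + (-8 + 25)*(-258) = 0 + 17*(-258) = 0 - 4386 = -4386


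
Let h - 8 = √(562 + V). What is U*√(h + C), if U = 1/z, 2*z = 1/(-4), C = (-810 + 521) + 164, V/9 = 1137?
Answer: -8*I*√(117 - √10795) ≈ -28.956*I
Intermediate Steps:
V = 10233 (V = 9*1137 = 10233)
h = 8 + √10795 (h = 8 + √(562 + 10233) = 8 + √10795 ≈ 111.90)
C = -125 (C = -289 + 164 = -125)
z = -⅛ (z = (½)/(-4) = (½)*(-¼) = -⅛ ≈ -0.12500)
U = -8 (U = 1/(-⅛) = -8)
U*√(h + C) = -8*√((8 + √10795) - 125) = -8*√(-117 + √10795)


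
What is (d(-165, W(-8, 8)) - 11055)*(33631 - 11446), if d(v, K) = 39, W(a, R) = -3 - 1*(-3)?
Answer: -244389960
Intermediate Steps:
W(a, R) = 0 (W(a, R) = -3 + 3 = 0)
(d(-165, W(-8, 8)) - 11055)*(33631 - 11446) = (39 - 11055)*(33631 - 11446) = -11016*22185 = -244389960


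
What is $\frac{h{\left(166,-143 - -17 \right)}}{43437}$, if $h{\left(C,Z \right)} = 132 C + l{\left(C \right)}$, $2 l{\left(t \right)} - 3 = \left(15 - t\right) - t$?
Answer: $\frac{21755}{43437} \approx 0.50084$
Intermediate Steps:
$l{\left(t \right)} = 9 - t$ ($l{\left(t \right)} = \frac{3}{2} + \frac{\left(15 - t\right) - t}{2} = \frac{3}{2} + \frac{15 - 2 t}{2} = \frac{3}{2} - \left(- \frac{15}{2} + t\right) = 9 - t$)
$h{\left(C,Z \right)} = 9 + 131 C$ ($h{\left(C,Z \right)} = 132 C - \left(-9 + C\right) = 9 + 131 C$)
$\frac{h{\left(166,-143 - -17 \right)}}{43437} = \frac{9 + 131 \cdot 166}{43437} = \left(9 + 21746\right) \frac{1}{43437} = 21755 \cdot \frac{1}{43437} = \frac{21755}{43437}$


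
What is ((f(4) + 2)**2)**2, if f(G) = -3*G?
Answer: 10000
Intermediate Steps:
((f(4) + 2)**2)**2 = ((-3*4 + 2)**2)**2 = ((-12 + 2)**2)**2 = ((-10)**2)**2 = 100**2 = 10000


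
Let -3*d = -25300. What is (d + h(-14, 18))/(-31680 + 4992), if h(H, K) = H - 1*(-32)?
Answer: -12677/40032 ≈ -0.31667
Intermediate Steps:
d = 25300/3 (d = -⅓*(-25300) = 25300/3 ≈ 8433.3)
h(H, K) = 32 + H (h(H, K) = H + 32 = 32 + H)
(d + h(-14, 18))/(-31680 + 4992) = (25300/3 + (32 - 14))/(-31680 + 4992) = (25300/3 + 18)/(-26688) = (25354/3)*(-1/26688) = -12677/40032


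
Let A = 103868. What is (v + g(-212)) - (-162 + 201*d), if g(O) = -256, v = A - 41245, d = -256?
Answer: 113985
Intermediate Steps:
v = 62623 (v = 103868 - 41245 = 62623)
(v + g(-212)) - (-162 + 201*d) = (62623 - 256) - (-162 + 201*(-256)) = 62367 - (-162 - 51456) = 62367 - 1*(-51618) = 62367 + 51618 = 113985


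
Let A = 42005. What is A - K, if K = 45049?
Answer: -3044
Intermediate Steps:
A - K = 42005 - 1*45049 = 42005 - 45049 = -3044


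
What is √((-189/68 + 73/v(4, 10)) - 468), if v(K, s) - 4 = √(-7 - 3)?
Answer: √(-32013/68 + 73/(4 + I*√10)) ≈ 0.2071 - 21.438*I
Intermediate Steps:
v(K, s) = 4 + I*√10 (v(K, s) = 4 + √(-7 - 3) = 4 + √(-10) = 4 + I*√10)
√((-189/68 + 73/v(4, 10)) - 468) = √((-189/68 + 73/(4 + I*√10)) - 468) = √(-32013/68 + 73/(4 + I*√10))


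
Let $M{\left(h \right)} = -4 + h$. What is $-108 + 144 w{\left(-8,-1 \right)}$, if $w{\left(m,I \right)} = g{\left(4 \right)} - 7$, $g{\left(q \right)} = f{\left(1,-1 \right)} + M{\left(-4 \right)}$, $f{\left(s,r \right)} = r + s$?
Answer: $-2268$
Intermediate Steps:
$g{\left(q \right)} = -8$ ($g{\left(q \right)} = \left(-1 + 1\right) - 8 = 0 - 8 = -8$)
$w{\left(m,I \right)} = -15$ ($w{\left(m,I \right)} = -8 - 7 = -15$)
$-108 + 144 w{\left(-8,-1 \right)} = -108 + 144 \left(-15\right) = -108 - 2160 = -2268$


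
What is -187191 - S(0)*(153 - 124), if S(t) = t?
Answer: -187191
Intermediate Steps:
-187191 - S(0)*(153 - 124) = -187191 - 0*(153 - 124) = -187191 - 0*29 = -187191 - 1*0 = -187191 + 0 = -187191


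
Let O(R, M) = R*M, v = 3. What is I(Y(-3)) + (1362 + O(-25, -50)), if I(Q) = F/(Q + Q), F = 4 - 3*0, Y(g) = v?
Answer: 7838/3 ≈ 2612.7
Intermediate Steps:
Y(g) = 3
F = 4 (F = 4 + 0 = 4)
I(Q) = 2/Q (I(Q) = 4/(Q + Q) = 4/(2*Q) = (1/(2*Q))*4 = 2/Q)
O(R, M) = M*R
I(Y(-3)) + (1362 + O(-25, -50)) = 2/3 + (1362 - 50*(-25)) = 2*(⅓) + (1362 + 1250) = ⅔ + 2612 = 7838/3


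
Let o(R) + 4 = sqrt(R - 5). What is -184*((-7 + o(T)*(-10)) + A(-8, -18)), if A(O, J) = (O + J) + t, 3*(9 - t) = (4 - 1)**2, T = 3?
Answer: -2392 + 1840*I*sqrt(2) ≈ -2392.0 + 2602.2*I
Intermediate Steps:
o(R) = -4 + sqrt(-5 + R) (o(R) = -4 + sqrt(R - 5) = -4 + sqrt(-5 + R))
t = 6 (t = 9 - (4 - 1)**2/3 = 9 - 1/3*3**2 = 9 - 1/3*9 = 9 - 3 = 6)
A(O, J) = 6 + J + O (A(O, J) = (O + J) + 6 = (J + O) + 6 = 6 + J + O)
-184*((-7 + o(T)*(-10)) + A(-8, -18)) = -184*((-7 + (-4 + sqrt(-5 + 3))*(-10)) + (6 - 18 - 8)) = -184*((-7 + (-4 + sqrt(-2))*(-10)) - 20) = -184*((-7 + (-4 + I*sqrt(2))*(-10)) - 20) = -184*((-7 + (40 - 10*I*sqrt(2))) - 20) = -184*((33 - 10*I*sqrt(2)) - 20) = -184*(13 - 10*I*sqrt(2)) = -2392 + 1840*I*sqrt(2)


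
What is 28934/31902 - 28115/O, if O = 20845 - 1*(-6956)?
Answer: -15421766/147817917 ≈ -0.10433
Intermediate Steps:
O = 27801 (O = 20845 + 6956 = 27801)
28934/31902 - 28115/O = 28934/31902 - 28115/27801 = 28934*(1/31902) - 28115*1/27801 = 14467/15951 - 28115/27801 = -15421766/147817917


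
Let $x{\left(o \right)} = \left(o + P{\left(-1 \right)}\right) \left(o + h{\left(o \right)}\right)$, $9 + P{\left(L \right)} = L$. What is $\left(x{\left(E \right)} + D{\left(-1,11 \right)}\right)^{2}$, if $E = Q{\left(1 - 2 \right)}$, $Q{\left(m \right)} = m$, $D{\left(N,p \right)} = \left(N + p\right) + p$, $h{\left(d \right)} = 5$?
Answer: $529$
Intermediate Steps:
$D{\left(N,p \right)} = N + 2 p$
$P{\left(L \right)} = -9 + L$
$E = -1$ ($E = 1 - 2 = -1$)
$x{\left(o \right)} = \left(-10 + o\right) \left(5 + o\right)$ ($x{\left(o \right)} = \left(o - 10\right) \left(o + 5\right) = \left(o - 10\right) \left(5 + o\right) = \left(-10 + o\right) \left(5 + o\right)$)
$\left(x{\left(E \right)} + D{\left(-1,11 \right)}\right)^{2} = \left(\left(-50 + \left(-1\right)^{2} - -5\right) + \left(-1 + 2 \cdot 11\right)\right)^{2} = \left(\left(-50 + 1 + 5\right) + \left(-1 + 22\right)\right)^{2} = \left(-44 + 21\right)^{2} = \left(-23\right)^{2} = 529$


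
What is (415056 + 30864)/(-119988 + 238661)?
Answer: 445920/118673 ≈ 3.7576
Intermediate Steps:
(415056 + 30864)/(-119988 + 238661) = 445920/118673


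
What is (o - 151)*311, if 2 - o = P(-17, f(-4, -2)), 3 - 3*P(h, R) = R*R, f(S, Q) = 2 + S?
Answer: -138706/3 ≈ -46235.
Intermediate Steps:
P(h, R) = 1 - R**2/3 (P(h, R) = 1 - R*R/3 = 1 - R**2/3)
o = 7/3 (o = 2 - (1 - (2 - 4)**2/3) = 2 - (1 - 1/3*(-2)**2) = 2 - (1 - 1/3*4) = 2 - (1 - 4/3) = 2 - 1*(-1/3) = 2 + 1/3 = 7/3 ≈ 2.3333)
(o - 151)*311 = (7/3 - 151)*311 = -446/3*311 = -138706/3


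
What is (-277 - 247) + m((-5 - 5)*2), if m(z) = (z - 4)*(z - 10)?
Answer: 196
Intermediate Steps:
m(z) = (-10 + z)*(-4 + z) (m(z) = (-4 + z)*(-10 + z) = (-10 + z)*(-4 + z))
(-277 - 247) + m((-5 - 5)*2) = (-277 - 247) + (40 + ((-5 - 5)*2)² - 14*(-5 - 5)*2) = -524 + (40 + (-10*2)² - (-140)*2) = -524 + (40 + (-20)² - 14*(-20)) = -524 + (40 + 400 + 280) = -524 + 720 = 196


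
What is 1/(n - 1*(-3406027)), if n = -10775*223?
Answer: 1/1003202 ≈ 9.9681e-7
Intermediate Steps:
n = -2402825
1/(n - 1*(-3406027)) = 1/(-2402825 - 1*(-3406027)) = 1/(-2402825 + 3406027) = 1/1003202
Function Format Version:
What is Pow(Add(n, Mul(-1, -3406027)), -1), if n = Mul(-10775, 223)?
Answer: Rational(1, 1003202) ≈ 9.9681e-7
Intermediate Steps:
n = -2402825
Pow(Add(n, Mul(-1, -3406027)), -1) = Pow(Add(-2402825, Mul(-1, -3406027)), -1) = Pow(Add(-2402825, 3406027), -1) = Pow(1003202, -1) = Rational(1, 1003202)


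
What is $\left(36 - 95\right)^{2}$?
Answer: $3481$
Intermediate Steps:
$\left(36 - 95\right)^{2} = \left(-59\right)^{2} = 3481$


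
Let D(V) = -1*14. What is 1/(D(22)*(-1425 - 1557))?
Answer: 1/41748 ≈ 2.3953e-5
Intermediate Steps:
D(V) = -14
1/(D(22)*(-1425 - 1557)) = 1/(-14*(-1425 - 1557)) = 1/(-14*(-2982)) = 1/41748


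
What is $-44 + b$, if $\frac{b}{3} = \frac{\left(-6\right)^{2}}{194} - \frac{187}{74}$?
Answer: $- \frac{366253}{7178} \approx -51.024$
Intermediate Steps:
$b = - \frac{50421}{7178}$ ($b = 3 \left(\frac{\left(-6\right)^{2}}{194} - \frac{187}{74}\right) = 3 \left(36 \cdot \frac{1}{194} - \frac{187}{74}\right) = 3 \left(\frac{18}{97} - \frac{187}{74}\right) = 3 \left(- \frac{16807}{7178}\right) = - \frac{50421}{7178} \approx -7.0244$)
$-44 + b = -44 - \frac{50421}{7178} = - \frac{366253}{7178}$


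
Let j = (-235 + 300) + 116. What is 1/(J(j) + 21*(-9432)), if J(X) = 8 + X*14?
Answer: -1/195530 ≈ -5.1143e-6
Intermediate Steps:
j = 181 (j = 65 + 116 = 181)
J(X) = 8 + 14*X
1/(J(j) + 21*(-9432)) = 1/((8 + 14*181) + 21*(-9432)) = 1/((8 + 2534) - 198072) = 1/(2542 - 198072) = 1/(-195530) = -1/195530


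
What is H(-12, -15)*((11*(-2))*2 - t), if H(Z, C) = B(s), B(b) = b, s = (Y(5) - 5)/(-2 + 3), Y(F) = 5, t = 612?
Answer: 0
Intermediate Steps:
s = 0 (s = (5 - 5)/(-2 + 3) = 0/1 = 0*1 = 0)
H(Z, C) = 0
H(-12, -15)*((11*(-2))*2 - t) = 0*((11*(-2))*2 - 1*612) = 0*(-22*2 - 612) = 0*(-44 - 612) = 0*(-656) = 0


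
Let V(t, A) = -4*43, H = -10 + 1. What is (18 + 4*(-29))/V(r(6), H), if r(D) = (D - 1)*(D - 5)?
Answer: 49/86 ≈ 0.56977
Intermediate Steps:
r(D) = (-1 + D)*(-5 + D)
H = -9
V(t, A) = -172
(18 + 4*(-29))/V(r(6), H) = (18 + 4*(-29))/(-172) = (18 - 116)*(-1/172) = -98*(-1/172) = 49/86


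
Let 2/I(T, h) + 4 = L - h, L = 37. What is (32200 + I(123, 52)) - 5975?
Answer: 498273/19 ≈ 26225.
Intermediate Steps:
I(T, h) = 2/(33 - h) (I(T, h) = 2/(-4 + (37 - h)) = 2/(33 - h))
(32200 + I(123, 52)) - 5975 = (32200 - 2/(-33 + 52)) - 5975 = (32200 - 2/19) - 5975 = 611798/19 - 5975 = 498273/19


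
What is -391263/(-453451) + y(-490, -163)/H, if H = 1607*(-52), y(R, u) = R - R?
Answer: 391263/453451 ≈ 0.86286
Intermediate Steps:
y(R, u) = 0
H = -83564
-391263/(-453451) + y(-490, -163)/H = -391263/(-453451) + 0/(-83564) = -391263*(-1/453451) + 0*(-1/83564) = 391263/453451 + 0 = 391263/453451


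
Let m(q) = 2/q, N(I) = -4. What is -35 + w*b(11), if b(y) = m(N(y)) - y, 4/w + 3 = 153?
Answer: -2648/75 ≈ -35.307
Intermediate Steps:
w = 2/75 (w = 4/(-3 + 153) = 4/150 = 4*(1/150) = 2/75 ≈ 0.026667)
b(y) = -½ - y (b(y) = 2/(-4) - y = 2*(-¼) - y = -½ - y)
-35 + w*b(11) = -35 + 2*(-½ - 1*11)/75 = -35 + 2*(-½ - 11)/75 = -35 + (2/75)*(-23/2) = -35 - 23/75 = -2648/75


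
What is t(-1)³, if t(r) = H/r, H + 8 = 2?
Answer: 216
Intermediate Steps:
H = -6 (H = -8 + 2 = -6)
t(r) = -6/r
t(-1)³ = (-6/(-1))³ = (-6*(-1))³ = 6³ = 216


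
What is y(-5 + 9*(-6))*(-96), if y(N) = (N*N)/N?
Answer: 5664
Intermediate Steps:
y(N) = N (y(N) = N²/N = N)
y(-5 + 9*(-6))*(-96) = (-5 + 9*(-6))*(-96) = (-5 - 54)*(-96) = -59*(-96) = 5664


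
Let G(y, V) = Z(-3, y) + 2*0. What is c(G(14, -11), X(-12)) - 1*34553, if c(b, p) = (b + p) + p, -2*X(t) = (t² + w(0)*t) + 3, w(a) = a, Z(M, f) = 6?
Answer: -34694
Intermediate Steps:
G(y, V) = 6 (G(y, V) = 6 + 2*0 = 6 + 0 = 6)
X(t) = -3/2 - t²/2 (X(t) = -((t² + 0*t) + 3)/2 = -((t² + 0) + 3)/2 = -(t² + 3)/2 = -(3 + t²)/2 = -3/2 - t²/2)
c(b, p) = b + 2*p
c(G(14, -11), X(-12)) - 1*34553 = (6 + 2*(-3/2 - ½*(-12)²)) - 1*34553 = (6 + 2*(-3/2 - ½*144)) - 34553 = (6 + 2*(-3/2 - 72)) - 34553 = (6 + 2*(-147/2)) - 34553 = (6 - 147) - 34553 = -141 - 34553 = -34694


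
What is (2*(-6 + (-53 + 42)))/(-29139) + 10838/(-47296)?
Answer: -157100209/689079072 ≈ -0.22799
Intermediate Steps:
(2*(-6 + (-53 + 42)))/(-29139) + 10838/(-47296) = (2*(-6 - 11))*(-1/29139) + 10838*(-1/47296) = (2*(-17))*(-1/29139) - 5419/23648 = -34*(-1/29139) - 5419/23648 = 34/29139 - 5419/23648 = -157100209/689079072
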